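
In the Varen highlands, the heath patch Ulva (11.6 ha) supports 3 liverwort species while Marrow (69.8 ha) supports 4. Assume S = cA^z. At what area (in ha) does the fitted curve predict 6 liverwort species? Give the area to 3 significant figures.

876 ha

z = ln(4/3) / ln(69.8/11.6) = 0.2877 / 1.7946 = 0.1603
c = 3 / 11.6^0.1603 = 3 / 1.481 = 2.025
A = (6/2.025)^(1/0.1603) ⇒ ln A = ln(2.963)/0.1603 = 6.7750
A = e^6.7750 ≈ 875.7 ha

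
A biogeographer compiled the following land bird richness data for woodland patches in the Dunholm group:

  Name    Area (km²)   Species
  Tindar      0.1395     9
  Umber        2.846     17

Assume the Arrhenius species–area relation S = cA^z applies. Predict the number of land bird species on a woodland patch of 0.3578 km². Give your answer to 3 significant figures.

z = ln(17/9) / ln(2.846/0.1395) = 0.6360 / 3.0156 = 0.2109
c = 9 / 0.1395^0.2109 = 9 / 0.6601 = 13.63
S₃ = 13.63 × 0.3578^0.2109 = 13.63 × 0.8051 ≈ 10.98

11.0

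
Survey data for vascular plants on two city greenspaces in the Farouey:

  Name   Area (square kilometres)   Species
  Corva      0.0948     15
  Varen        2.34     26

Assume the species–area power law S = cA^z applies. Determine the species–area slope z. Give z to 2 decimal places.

Taking logs: ln S = ln c + z ln A, so z = (ln S₂ − ln S₁)/(ln A₂ − ln A₁).
z = ln(26/15) / ln(2.34/0.0948) = ln(1.733) / ln(24.68) = 0.5500 / 3.2061 = 0.1716

0.17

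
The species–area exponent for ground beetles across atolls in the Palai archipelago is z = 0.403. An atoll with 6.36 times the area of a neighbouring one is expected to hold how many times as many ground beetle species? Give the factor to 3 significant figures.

S₂/S₁ = (A₂/A₁)^z = 6.36^0.403
ln(S₂/S₁) = 0.403 × ln 6.36 = 0.403 × 1.8500 = 0.7456
S₂/S₁ = e^0.7456 ≈ 2.108

2.11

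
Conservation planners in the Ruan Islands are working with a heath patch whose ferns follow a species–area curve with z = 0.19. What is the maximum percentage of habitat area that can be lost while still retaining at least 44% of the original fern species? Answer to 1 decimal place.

Need (A_new/A_old)^0.19 = 0.44, so A_new/A_old = 0.44^(1/0.19) = 0.44^5.263
ln(A_new/A_old) = ln 0.44 / 0.19 = -0.8210 / 0.19 = -4.3210
A_new/A_old = e^-4.3210 ≈ 0.01329
Fraction that can be lost = 1 − 0.01329 = 0.9867

98.7%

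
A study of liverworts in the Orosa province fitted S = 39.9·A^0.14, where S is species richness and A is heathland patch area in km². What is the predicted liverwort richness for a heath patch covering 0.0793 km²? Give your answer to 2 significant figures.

28

S = 39.9 × 0.0793^0.14 = 39.9 × 0.7013 ≈ 27.98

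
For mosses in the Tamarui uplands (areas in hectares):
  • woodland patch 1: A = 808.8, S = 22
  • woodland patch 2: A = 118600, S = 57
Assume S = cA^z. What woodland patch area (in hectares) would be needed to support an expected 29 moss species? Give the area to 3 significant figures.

z = ln(57/22) / ln(118600/808.8) = 0.9520 / 4.9880 = 0.1909
c = 22 / 808.8^0.1909 = 22 / 3.589 = 6.13
A = (29/6.13)^(1/0.1909) ⇒ ln A = ln(4.731)/0.1909 = 8.1430
A = e^8.1430 ≈ 3439 hectares

3440 hectares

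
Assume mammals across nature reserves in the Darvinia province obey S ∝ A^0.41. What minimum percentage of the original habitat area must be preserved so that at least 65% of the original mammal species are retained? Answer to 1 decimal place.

Need (A_new/A_old)^0.41 = 0.65, so A_new/A_old = 0.65^(1/0.41) = 0.65^2.439
ln(A_new/A_old) = ln 0.65 / 0.41 = -0.4308 / 0.41 = -1.0507
A_new/A_old = e^-1.0507 ≈ 0.3497

35.0%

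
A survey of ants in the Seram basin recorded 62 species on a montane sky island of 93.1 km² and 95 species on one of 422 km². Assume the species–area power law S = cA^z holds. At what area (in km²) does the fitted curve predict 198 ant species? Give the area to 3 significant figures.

z = ln(95/62) / ln(422/93.1) = 0.4267 / 1.5113 = 0.2824
c = 62 / 93.1^0.2824 = 62 / 3.597 = 17.24
A = (198/17.24)^(1/0.2824) ⇒ ln A = ln(11.49)/0.2824 = 8.6459
A = e^8.6459 ≈ 5687 km²

5690 km²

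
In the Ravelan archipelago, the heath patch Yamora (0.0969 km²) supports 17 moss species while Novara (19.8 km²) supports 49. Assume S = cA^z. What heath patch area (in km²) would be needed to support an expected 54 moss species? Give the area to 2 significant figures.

z = ln(49/17) / ln(19.8/0.0969) = 1.0586 / 5.3198 = 0.1990
c = 17 / 0.0969^0.1990 = 17 / 0.6285 = 27.05
A = (54/27.05)^(1/0.1990) ⇒ ln A = ln(1.996)/0.1990 = 3.4740
A = e^3.4740 ≈ 32.26 km²

32 km²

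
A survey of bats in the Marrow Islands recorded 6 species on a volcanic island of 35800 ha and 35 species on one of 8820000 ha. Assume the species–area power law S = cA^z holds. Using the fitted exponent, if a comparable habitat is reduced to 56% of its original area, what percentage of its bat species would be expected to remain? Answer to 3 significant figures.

83.1%

z = ln(35/6) / ln(8820000/35800) = 1.7636 / 5.5068 = 0.3203
S_new/S_old = (A_new/A_old)^z = 0.56^0.3203 = exp(0.3203 × -0.5798) = 0.8305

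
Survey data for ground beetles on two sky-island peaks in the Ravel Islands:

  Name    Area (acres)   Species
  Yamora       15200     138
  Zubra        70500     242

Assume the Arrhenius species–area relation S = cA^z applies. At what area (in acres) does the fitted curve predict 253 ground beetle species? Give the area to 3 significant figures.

z = ln(242/138) / ln(70500/15200) = 0.5617 / 1.5343 = 0.3661
c = 138 / 15200^0.3661 = 138 / 33.95 = 4.064
A = (253/4.064)^(1/0.3661) ⇒ ln A = ln(62.25)/0.3661 = 11.2848
A = e^11.2848 ≈ 79602 acres

79600 acres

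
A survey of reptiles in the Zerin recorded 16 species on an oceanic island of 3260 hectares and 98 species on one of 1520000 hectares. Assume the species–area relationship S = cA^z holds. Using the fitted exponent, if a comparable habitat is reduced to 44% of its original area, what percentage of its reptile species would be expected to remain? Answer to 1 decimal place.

z = ln(98/16) / ln(1520000/3260) = 1.8124 / 6.1447 = 0.2949
S_new/S_old = (A_new/A_old)^z = 0.44^0.2949 = exp(0.2949 × -0.8210) = 0.7849

78.5%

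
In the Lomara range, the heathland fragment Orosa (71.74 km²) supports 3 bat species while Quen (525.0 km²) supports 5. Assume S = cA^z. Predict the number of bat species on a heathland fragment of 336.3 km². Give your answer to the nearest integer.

z = ln(5/3) / ln(525/71.74) = 0.5108 / 1.9903 = 0.2567
c = 3 / 71.74^0.2567 = 3 / 2.994 = 1.002
S₃ = 1.002 × 336.3^0.2567 = 1.002 × 4.451 ≈ 4.46

4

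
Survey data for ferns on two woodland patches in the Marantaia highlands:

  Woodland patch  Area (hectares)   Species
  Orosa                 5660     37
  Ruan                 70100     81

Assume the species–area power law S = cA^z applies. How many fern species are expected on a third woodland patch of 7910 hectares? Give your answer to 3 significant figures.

z = ln(81/37) / ln(70100/5660) = 0.7835 / 2.5165 = 0.3114
c = 37 / 5660^0.3114 = 37 / 14.74 = 2.51
S₃ = 2.51 × 7910^0.3114 = 2.51 × 16.36 ≈ 41.06

41.1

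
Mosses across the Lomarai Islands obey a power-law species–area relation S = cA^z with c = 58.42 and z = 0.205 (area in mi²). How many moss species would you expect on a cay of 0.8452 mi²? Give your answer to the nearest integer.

56

S = 58.42 × 0.8452^0.205
ln S = ln 58.42 + 0.205 × ln 0.8452 = 4.0677 + 0.205 × -0.1682 = 4.0332
S = e^4.0332 ≈ 56.44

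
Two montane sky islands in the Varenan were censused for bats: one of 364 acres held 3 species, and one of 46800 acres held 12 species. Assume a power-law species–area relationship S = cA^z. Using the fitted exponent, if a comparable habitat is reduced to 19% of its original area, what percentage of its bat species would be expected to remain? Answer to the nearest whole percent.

62%

z = ln(12/3) / ln(46800/364) = 1.3863 / 4.8565 = 0.2855
S_new/S_old = (A_new/A_old)^z = 0.19^0.2855 = exp(0.2855 × -1.6607) = 0.6225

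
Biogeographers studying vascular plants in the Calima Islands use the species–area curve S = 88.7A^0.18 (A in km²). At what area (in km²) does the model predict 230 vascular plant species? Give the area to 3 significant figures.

199 km²

230 = 88.7 × A^0.18  ⇒  A^0.18 = 230/88.7 = 2.593
ln A = ln(2.593) / 0.18 = 0.9528 / 0.18 = 5.2934
A = e^5.2934 ≈ 199 km²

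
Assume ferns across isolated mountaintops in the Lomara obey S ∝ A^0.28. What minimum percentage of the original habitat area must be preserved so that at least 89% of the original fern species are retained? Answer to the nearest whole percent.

66%

Need (A_new/A_old)^0.28 = 0.89, so A_new/A_old = 0.89^(1/0.28) = 0.89^3.571
ln(A_new/A_old) = ln 0.89 / 0.28 = -0.1165 / 0.28 = -0.4162
A_new/A_old = e^-0.4162 ≈ 0.6596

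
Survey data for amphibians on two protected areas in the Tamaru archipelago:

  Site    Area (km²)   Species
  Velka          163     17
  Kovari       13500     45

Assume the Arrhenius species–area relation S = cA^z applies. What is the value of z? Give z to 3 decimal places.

Taking logs: ln S = ln c + z ln A, so z = (ln S₂ − ln S₁)/(ln A₂ − ln A₁).
z = ln(45/17) / ln(13500/163) = ln(2.647) / ln(82.82) = 0.9734 / 4.4167 = 0.2204

0.220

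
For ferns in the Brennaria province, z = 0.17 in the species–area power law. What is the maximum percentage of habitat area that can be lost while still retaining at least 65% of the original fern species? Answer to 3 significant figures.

92.1%

Need (A_new/A_old)^0.17 = 0.65, so A_new/A_old = 0.65^(1/0.17) = 0.65^5.882
ln(A_new/A_old) = ln 0.65 / 0.17 = -0.4308 / 0.17 = -2.5340
A_new/A_old = e^-2.5340 ≈ 0.07934
Fraction that can be lost = 1 − 0.07934 = 0.9207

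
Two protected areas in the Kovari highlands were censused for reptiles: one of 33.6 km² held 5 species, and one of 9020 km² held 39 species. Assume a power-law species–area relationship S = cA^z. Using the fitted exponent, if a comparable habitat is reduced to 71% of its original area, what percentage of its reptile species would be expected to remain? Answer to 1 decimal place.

88.2%

z = ln(39/5) / ln(9020/33.6) = 2.0541 / 5.5927 = 0.3673
S_new/S_old = (A_new/A_old)^z = 0.71^0.3673 = exp(0.3673 × -0.3425) = 0.8818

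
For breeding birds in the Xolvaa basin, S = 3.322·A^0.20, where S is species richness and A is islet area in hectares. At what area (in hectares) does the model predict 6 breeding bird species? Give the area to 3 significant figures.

6 = 3.322 × A^0.2  ⇒  A^0.2 = 6/3.322 = 1.806
ln A = ln(1.806) / 0.2 = 0.5912 / 0.2 = 2.9560
A = e^2.9560 ≈ 19.22 hectares

19.2 hectares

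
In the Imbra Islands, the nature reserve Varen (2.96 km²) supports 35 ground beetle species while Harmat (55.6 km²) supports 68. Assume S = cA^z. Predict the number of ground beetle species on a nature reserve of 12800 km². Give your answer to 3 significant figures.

z = ln(68/35) / ln(55.6/2.96) = 0.6642 / 2.9330 = 0.2264
c = 35 / 2.96^0.2264 = 35 / 1.279 = 27.37
S₃ = 27.37 × 12800^0.2264 = 27.37 × 8.512 ≈ 233

233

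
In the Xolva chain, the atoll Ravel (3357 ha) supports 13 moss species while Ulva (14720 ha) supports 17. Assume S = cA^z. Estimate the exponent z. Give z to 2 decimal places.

0.18

Taking logs: ln S = ln c + z ln A, so z = (ln S₂ − ln S₁)/(ln A₂ − ln A₁).
z = ln(17/13) / ln(14720/3357) = ln(1.308) / ln(4.385) = 0.2683 / 1.4782 = 0.1815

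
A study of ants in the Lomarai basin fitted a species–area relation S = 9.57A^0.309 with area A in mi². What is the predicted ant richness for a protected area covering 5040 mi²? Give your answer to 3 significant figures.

S = 9.57 × 5040^0.309 = 9.57 × 13.93 ≈ 133.3

133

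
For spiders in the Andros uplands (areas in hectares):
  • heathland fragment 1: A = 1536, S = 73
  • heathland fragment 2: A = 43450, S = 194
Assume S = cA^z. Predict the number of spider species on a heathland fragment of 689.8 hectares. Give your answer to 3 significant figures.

57.8

z = ln(194/73) / ln(43450/1536) = 0.9774 / 3.3424 = 0.2924
c = 73 / 1536^0.2924 = 73 / 8.546 = 8.542
S₃ = 8.542 × 689.8^0.2924 = 8.542 × 6.762 ≈ 57.76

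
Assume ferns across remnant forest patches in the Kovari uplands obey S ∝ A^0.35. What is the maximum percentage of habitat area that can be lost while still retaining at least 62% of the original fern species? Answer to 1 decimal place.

Need (A_new/A_old)^0.35 = 0.62, so A_new/A_old = 0.62^(1/0.35) = 0.62^2.857
ln(A_new/A_old) = ln 0.62 / 0.35 = -0.4780 / 0.35 = -1.3658
A_new/A_old = e^-1.3658 ≈ 0.2552
Fraction that can be lost = 1 − 0.2552 = 0.7448

74.5%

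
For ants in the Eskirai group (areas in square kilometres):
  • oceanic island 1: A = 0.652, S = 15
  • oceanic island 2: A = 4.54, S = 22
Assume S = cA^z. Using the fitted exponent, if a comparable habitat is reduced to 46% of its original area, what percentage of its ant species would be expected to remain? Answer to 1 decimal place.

z = ln(22/15) / ln(4.54/0.652) = 0.3830 / 1.9406 = 0.1974
S_new/S_old = (A_new/A_old)^z = 0.46^0.1974 = exp(0.1974 × -0.7765) = 0.8579

85.8%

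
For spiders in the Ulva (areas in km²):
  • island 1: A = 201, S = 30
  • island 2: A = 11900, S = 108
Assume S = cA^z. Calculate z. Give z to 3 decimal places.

0.314

Taking logs: ln S = ln c + z ln A, so z = (ln S₂ − ln S₁)/(ln A₂ − ln A₁).
z = ln(108/30) / ln(11900/201) = ln(3.6) / ln(59.2) = 1.2809 / 4.0810 = 0.3139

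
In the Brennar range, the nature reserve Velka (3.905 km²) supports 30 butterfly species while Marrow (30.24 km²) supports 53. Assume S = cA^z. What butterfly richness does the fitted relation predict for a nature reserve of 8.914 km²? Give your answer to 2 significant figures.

38

z = ln(53/30) / ln(30.24/3.905) = 0.5691 / 2.0469 = 0.2780
c = 30 / 3.905^0.2780 = 30 / 1.46 = 20.54
S₃ = 20.54 × 8.914^0.2780 = 20.54 × 1.837 ≈ 37.74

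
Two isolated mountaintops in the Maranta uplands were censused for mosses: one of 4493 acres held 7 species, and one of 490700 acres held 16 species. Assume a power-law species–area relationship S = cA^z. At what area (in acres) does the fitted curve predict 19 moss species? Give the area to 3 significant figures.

1300000 acres

z = ln(16/7) / ln(490700/4493) = 0.8267 / 4.6933 = 0.1761
c = 7 / 4493^0.1761 = 7 / 4.399 = 1.591
A = (19/1.591)^(1/0.1761) ⇒ ln A = ln(11.94)/0.1761 = 14.0792
A = e^14.0792 ≈ 1301770 acres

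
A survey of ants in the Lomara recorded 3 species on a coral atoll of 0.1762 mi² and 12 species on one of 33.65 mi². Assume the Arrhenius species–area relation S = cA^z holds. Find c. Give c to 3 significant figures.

z = ln(S₂/S₁) / ln(A₂/A₁) = ln(12/3) / ln(33.65/0.1762) = 1.3863 / 5.2521 = 0.2639
c = S₁ / A₁^z = 3 / 0.1762^0.2639 = 3 / 0.6324 = 4.744

4.74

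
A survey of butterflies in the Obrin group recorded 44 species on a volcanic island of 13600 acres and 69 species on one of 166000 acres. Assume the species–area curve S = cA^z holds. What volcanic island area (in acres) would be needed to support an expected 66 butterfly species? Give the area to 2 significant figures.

130000 acres

z = ln(69/44) / ln(166000/13600) = 0.4499 / 2.5019 = 0.1798
c = 44 / 13600^0.1798 = 44 / 5.538 = 7.946
A = (66/7.946)^(1/0.1798) ⇒ ln A = ln(8.307)/0.1798 = 11.7726
A = e^11.7726 ≈ 129645 acres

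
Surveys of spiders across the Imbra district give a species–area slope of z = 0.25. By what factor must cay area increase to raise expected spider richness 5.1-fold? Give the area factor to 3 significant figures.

677

(A₂/A₁)^0.25 = 5.1, so A₂/A₁ = 5.1^(1/0.25) = 5.1^4
ln(A₂/A₁) = ln 5.1 / 0.25 = 1.6292 / 0.25 = 6.5170
A₂/A₁ = e^6.5170 ≈ 676.5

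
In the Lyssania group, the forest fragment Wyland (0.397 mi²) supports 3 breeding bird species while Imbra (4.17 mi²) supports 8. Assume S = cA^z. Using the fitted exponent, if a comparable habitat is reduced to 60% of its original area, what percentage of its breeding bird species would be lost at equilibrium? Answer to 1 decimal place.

19.2%

z = ln(8/3) / ln(4.17/0.397) = 0.9808 / 2.3517 = 0.4171
S_new/S_old = (A_new/A_old)^z = 0.6^0.4171 = exp(0.4171 × -0.5108) = 0.8081
Fraction lost = 1 − 0.8081 = 0.1919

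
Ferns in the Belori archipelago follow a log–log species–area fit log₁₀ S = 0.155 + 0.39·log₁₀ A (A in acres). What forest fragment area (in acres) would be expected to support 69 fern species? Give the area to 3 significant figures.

69 = 1.429 × A^0.39  ⇒  A^0.39 = 69/1.429 = 48.29
ln A = ln(48.29) / 0.39 = 3.8772 / 0.39 = 9.9416
A = e^9.9416 ≈ 20776 acres

20800 acres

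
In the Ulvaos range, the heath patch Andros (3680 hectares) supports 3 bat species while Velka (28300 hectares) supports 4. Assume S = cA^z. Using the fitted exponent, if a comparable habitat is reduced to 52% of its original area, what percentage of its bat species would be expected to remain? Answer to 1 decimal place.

z = ln(4/3) / ln(28300/3680) = 0.2877 / 2.0399 = 0.1410
S_new/S_old = (A_new/A_old)^z = 0.52^0.1410 = exp(0.1410 × -0.6539) = 0.9119

91.2%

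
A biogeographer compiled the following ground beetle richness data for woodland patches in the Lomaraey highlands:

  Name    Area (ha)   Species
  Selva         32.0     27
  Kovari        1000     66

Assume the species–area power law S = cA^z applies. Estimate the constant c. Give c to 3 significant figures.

11.0

z = ln(S₂/S₁) / ln(A₂/A₁) = ln(66/27) / ln(1000/32) = 0.8938 / 3.4420 = 0.2597
c = S₁ / A₁^z = 27 / 32^0.2597 = 27 / 2.46 = 10.98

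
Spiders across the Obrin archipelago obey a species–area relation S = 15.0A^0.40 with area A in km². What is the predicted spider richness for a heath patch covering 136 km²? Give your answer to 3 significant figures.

107

S = 15 × 136^0.4 = 15 × 7.135 ≈ 107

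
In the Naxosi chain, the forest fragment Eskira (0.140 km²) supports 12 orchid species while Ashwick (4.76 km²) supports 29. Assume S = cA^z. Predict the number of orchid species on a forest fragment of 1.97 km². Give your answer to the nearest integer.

23

z = ln(29/12) / ln(4.76/0.14) = 0.8824 / 3.5264 = 0.2502
c = 12 / 0.14^0.2502 = 12 / 0.6114 = 19.63
S₃ = 19.63 × 1.97^0.2502 = 19.63 × 1.185 ≈ 23.26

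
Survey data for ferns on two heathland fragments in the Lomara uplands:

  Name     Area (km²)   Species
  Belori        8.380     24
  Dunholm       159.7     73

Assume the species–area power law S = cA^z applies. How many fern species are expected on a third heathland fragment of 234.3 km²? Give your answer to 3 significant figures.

84.4

z = ln(73/24) / ln(159.7/8.38) = 1.1124 / 2.9474 = 0.3774
c = 24 / 8.38^0.3774 = 24 / 2.231 = 10.76
S₃ = 10.76 × 234.3^0.3774 = 10.76 × 7.841 ≈ 84.36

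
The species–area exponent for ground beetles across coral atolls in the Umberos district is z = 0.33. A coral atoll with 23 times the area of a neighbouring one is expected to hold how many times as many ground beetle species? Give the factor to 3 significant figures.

2.81

S₂/S₁ = (A₂/A₁)^z = 23^0.33
ln(S₂/S₁) = 0.33 × ln 23 = 0.33 × 3.1355 = 1.0347
S₂/S₁ = e^1.0347 ≈ 2.814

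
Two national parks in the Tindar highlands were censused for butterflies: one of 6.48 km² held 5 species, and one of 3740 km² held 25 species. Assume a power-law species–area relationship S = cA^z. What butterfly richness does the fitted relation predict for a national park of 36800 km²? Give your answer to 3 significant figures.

44.6

z = ln(25/5) / ln(3740/6.48) = 1.6094 / 6.3581 = 0.2531
c = 5 / 6.48^0.2531 = 5 / 1.605 = 3.116
S₃ = 3.116 × 36800^0.2531 = 3.116 × 14.31 ≈ 44.6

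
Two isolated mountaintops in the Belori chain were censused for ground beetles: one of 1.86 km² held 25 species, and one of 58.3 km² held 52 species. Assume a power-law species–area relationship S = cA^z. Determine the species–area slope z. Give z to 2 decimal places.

Taking logs: ln S = ln c + z ln A, so z = (ln S₂ − ln S₁)/(ln A₂ − ln A₁).
z = ln(52/25) / ln(58.3/1.86) = ln(2.08) / ln(31.34) = 0.7324 / 3.4450 = 0.2126

0.21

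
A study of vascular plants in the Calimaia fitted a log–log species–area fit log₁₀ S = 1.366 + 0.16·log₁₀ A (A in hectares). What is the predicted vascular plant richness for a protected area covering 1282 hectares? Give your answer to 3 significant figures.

73.0

S = 23.23 × 1282^0.16 = 23.23 × 3.142 ≈ 72.99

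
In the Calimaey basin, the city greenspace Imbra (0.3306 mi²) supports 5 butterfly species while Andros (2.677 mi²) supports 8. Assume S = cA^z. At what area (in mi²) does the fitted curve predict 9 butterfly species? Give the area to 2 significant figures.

4.5 mi²

z = ln(8/5) / ln(2.677/0.3306) = 0.4700 / 2.0915 = 0.2247
c = 5 / 0.3306^0.2247 = 5 / 0.7798 = 6.412
A = (9/6.412)^(1/0.2247) ⇒ ln A = ln(1.404)/0.2247 = 1.5088
A = e^1.5088 ≈ 4.521 mi²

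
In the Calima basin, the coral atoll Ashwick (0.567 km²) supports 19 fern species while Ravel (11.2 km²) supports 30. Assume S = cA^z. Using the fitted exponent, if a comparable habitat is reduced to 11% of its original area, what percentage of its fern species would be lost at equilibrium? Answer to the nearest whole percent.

29%

z = ln(30/19) / ln(11.2/0.567) = 0.4568 / 2.9833 = 0.1531
S_new/S_old = (A_new/A_old)^z = 0.11^0.1531 = exp(0.1531 × -2.2073) = 0.7132
Fraction lost = 1 − 0.7132 = 0.2868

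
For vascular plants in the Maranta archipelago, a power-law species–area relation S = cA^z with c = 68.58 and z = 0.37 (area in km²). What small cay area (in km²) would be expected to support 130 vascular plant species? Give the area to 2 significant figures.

5.6 km²

130 = 68.58 × A^0.37  ⇒  A^0.37 = 130/68.58 = 1.896
ln A = ln(1.896) / 0.37 = 0.6395 / 0.37 = 1.7285
A = e^1.7285 ≈ 5.632 km²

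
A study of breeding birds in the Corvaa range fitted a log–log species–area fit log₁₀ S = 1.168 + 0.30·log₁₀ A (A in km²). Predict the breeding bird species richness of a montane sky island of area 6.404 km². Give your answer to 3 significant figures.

25.7

S = 14.72 × 6.404^0.3
ln S = ln 14.72 + 0.3 × ln 6.404 = 2.6894 + 0.3 × 1.8569 = 3.2465
S = e^3.2465 ≈ 25.7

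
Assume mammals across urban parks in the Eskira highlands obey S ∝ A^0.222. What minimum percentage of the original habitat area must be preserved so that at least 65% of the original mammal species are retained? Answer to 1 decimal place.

Need (A_new/A_old)^0.222 = 0.65, so A_new/A_old = 0.65^(1/0.222) = 0.65^4.505
ln(A_new/A_old) = ln 0.65 / 0.222 = -0.4308 / 0.222 = -1.9405
A_new/A_old = e^-1.9405 ≈ 0.1436

14.4%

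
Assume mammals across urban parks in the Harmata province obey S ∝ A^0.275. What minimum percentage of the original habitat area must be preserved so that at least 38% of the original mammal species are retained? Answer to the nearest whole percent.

Need (A_new/A_old)^0.275 = 0.38, so A_new/A_old = 0.38^(1/0.275) = 0.38^3.636
ln(A_new/A_old) = ln 0.38 / 0.275 = -0.9676 / 0.275 = -3.5185
A_new/A_old = e^-3.5185 ≈ 0.02964

3%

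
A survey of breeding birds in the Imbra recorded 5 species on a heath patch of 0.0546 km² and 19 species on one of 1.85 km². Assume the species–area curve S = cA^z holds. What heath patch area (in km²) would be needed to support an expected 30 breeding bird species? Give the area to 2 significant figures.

6.2 km²

z = ln(19/5) / ln(1.85/0.0546) = 1.3350 / 3.5229 = 0.3789
c = 5 / 0.0546^0.3789 = 5 / 0.3322 = 15.05
A = (30/15.05)^(1/0.3789) ⇒ ln A = ln(1.993)/0.3789 = 1.8205
A = e^1.8205 ≈ 6.175 km²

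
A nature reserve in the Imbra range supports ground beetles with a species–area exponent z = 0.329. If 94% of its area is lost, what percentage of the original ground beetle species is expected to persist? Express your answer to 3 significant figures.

S_new/S_old = (A_new/A_old)^z = 0.06^0.329
= exp(0.329 × ln 0.06) = exp(0.329 × -2.8134) = exp(-0.9256) ≈ 0.3963

39.6%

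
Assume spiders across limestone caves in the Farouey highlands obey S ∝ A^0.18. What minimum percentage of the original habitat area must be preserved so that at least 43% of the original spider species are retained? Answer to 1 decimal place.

0.9%

Need (A_new/A_old)^0.18 = 0.43, so A_new/A_old = 0.43^(1/0.18) = 0.43^5.556
ln(A_new/A_old) = ln 0.43 / 0.18 = -0.8440 / 0.18 = -4.6887
A_new/A_old = e^-4.6887 ≈ 0.009198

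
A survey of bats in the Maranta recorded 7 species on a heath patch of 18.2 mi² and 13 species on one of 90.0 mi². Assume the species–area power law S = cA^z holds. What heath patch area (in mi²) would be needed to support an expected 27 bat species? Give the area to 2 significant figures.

590 mi²

z = ln(13/7) / ln(90/18.2) = 0.6190 / 1.5984 = 0.3873
c = 7 / 18.2^0.3873 = 7 / 3.076 = 2.276
A = (27/2.276)^(1/0.3873) ⇒ ln A = ln(11.87)/0.3873 = 6.3870
A = e^6.3870 ≈ 594.1 mi²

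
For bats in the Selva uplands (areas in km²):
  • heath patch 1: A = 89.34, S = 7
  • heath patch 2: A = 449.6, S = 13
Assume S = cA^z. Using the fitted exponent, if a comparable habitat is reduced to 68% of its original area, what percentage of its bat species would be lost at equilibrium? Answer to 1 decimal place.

z = ln(13/7) / ln(449.6/89.34) = 0.6190 / 1.6159 = 0.3831
S_new/S_old = (A_new/A_old)^z = 0.68^0.3831 = exp(0.3831 × -0.3857) = 0.8627
Fraction lost = 1 − 0.8627 = 0.1373

13.7%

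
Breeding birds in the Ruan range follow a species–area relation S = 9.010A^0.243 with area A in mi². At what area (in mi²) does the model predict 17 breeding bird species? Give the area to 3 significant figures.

17 = 9.01 × A^0.243  ⇒  A^0.243 = 17/9.01 = 1.887
ln A = ln(1.887) / 0.243 = 0.6349 / 0.243 = 2.6127
A = e^2.6127 ≈ 13.64 mi²

13.6 mi²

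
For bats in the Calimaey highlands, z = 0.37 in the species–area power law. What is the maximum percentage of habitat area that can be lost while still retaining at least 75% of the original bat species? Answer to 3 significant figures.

54.0%

Need (A_new/A_old)^0.37 = 0.75, so A_new/A_old = 0.75^(1/0.37) = 0.75^2.703
ln(A_new/A_old) = ln 0.75 / 0.37 = -0.2877 / 0.37 = -0.7775
A_new/A_old = e^-0.7775 ≈ 0.4595
Fraction that can be lost = 1 − 0.4595 = 0.5405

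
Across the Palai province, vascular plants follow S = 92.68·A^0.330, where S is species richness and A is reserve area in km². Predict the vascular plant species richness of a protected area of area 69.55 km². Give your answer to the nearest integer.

376 species

S = 92.68 × 69.55^0.33 = 92.68 × 4.055 ≈ 375.8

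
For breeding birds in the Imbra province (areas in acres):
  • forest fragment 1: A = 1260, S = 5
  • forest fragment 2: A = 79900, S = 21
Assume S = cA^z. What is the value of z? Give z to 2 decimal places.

Taking logs: ln S = ln c + z ln A, so z = (ln S₂ − ln S₁)/(ln A₂ − ln A₁).
z = ln(21/5) / ln(79900/1260) = ln(4.2) / ln(63.41) = 1.4351 / 4.1497 = 0.3458

0.35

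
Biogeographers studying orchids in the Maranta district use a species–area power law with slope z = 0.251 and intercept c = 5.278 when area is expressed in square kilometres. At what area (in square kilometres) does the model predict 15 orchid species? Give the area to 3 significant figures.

64.2 square kilometres

15 = 5.278 × A^0.251  ⇒  A^0.251 = 15/5.278 = 2.842
ln A = ln(2.842) / 0.251 = 1.0445 / 0.251 = 4.1614
A = e^4.1614 ≈ 64.16 square kilometres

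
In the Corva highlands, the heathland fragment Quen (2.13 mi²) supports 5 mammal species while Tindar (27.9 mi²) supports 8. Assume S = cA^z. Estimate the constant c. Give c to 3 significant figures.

4.35

z = ln(S₂/S₁) / ln(A₂/A₁) = ln(8/5) / ln(27.9/2.13) = 0.4700 / 2.5725 = 0.1827
c = S₁ / A₁^z = 5 / 2.13^0.1827 = 5 / 1.148 = 4.355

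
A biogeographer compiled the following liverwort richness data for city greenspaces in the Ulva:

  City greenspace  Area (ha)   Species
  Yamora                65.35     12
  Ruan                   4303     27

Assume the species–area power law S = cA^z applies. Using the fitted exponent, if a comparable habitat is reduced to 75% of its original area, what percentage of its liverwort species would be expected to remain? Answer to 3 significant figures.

94.6%

z = ln(27/12) / ln(4303/65.35) = 0.8109 / 4.1873 = 0.1937
S_new/S_old = (A_new/A_old)^z = 0.75^0.1937 = exp(0.1937 × -0.2877) = 0.9458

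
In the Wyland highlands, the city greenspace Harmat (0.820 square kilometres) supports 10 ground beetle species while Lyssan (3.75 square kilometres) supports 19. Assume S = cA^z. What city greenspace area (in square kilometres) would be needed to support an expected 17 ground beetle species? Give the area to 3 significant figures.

z = ln(19/10) / ln(3.75/0.82) = 0.6419 / 1.5202 = 0.4222
c = 10 / 0.82^0.4222 = 10 / 0.9196 = 10.87
A = (17/10.87)^(1/0.4222) ⇒ ln A = ln(1.563)/0.4222 = 1.0583
A = e^1.0583 ≈ 2.882 square kilometres

2.88 square kilometres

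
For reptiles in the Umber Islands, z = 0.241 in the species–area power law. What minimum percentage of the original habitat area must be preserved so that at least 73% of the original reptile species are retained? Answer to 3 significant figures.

Need (A_new/A_old)^0.241 = 0.73, so A_new/A_old = 0.73^(1/0.241) = 0.73^4.149
ln(A_new/A_old) = ln 0.73 / 0.241 = -0.3147 / 0.241 = -1.3059
A_new/A_old = e^-1.3059 ≈ 0.2709

27.1%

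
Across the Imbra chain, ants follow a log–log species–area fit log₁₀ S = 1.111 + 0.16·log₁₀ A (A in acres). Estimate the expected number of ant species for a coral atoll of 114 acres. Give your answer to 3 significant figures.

27.5

S = 12.91 × 114^0.16
ln S = ln 12.91 + 0.16 × ln 114 = 2.5582 + 0.16 × 4.7362 = 3.3160
S = e^3.3160 ≈ 27.55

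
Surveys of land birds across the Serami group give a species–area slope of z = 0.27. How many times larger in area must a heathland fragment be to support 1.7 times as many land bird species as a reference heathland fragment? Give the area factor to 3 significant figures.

7.14

(A₂/A₁)^0.27 = 1.7, so A₂/A₁ = 1.7^(1/0.27) = 1.7^3.704
ln(A₂/A₁) = ln 1.7 / 0.27 = 0.5306 / 0.27 = 1.9653
A₂/A₁ = e^1.9653 ≈ 7.137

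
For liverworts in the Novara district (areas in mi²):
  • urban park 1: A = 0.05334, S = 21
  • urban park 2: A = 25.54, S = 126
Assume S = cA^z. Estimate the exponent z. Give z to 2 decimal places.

Taking logs: ln S = ln c + z ln A, so z = (ln S₂ − ln S₁)/(ln A₂ − ln A₁).
z = ln(126/21) / ln(25.54/0.05334) = ln(6) / ln(478.8) = 1.7918 / 6.1713 = 0.2903

0.29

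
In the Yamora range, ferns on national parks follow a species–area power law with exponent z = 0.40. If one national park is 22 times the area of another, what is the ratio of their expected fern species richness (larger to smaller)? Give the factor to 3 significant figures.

3.44

S₂/S₁ = (A₂/A₁)^z = 22^0.4
ln(S₂/S₁) = 0.4 × ln 22 = 0.4 × 3.0910 = 1.2364
S₂/S₁ = e^1.2364 ≈ 3.443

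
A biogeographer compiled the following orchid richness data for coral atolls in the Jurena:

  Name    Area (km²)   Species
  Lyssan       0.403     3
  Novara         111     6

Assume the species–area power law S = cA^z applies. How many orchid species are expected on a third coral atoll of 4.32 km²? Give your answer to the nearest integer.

z = ln(6/3) / ln(111/0.403) = 0.6931 / 5.6183 = 0.1234
c = 3 / 0.403^0.1234 = 3 / 0.8939 = 3.356
S₃ = 3.356 × 4.32^0.1234 = 3.356 × 1.198 ≈ 4.02

4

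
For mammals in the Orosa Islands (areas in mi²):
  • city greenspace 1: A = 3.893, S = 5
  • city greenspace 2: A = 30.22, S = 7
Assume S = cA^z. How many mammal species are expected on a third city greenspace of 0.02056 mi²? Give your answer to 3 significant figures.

2.11

z = ln(7/5) / ln(30.22/3.893) = 0.3365 / 2.0493 = 0.1642
c = 5 / 3.893^0.1642 = 5 / 1.25 = 4
S₃ = 4 × 0.02056^0.1642 = 4 × 0.5285 ≈ 2.114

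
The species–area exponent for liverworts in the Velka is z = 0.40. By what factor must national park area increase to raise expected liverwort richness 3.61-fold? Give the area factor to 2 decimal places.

(A₂/A₁)^0.4 = 3.61, so A₂/A₁ = 3.61^(1/0.4) = 3.61^2.5
ln(A₂/A₁) = ln 3.61 / 0.4 = 1.2837 / 0.4 = 3.2093
A₂/A₁ = e^3.2093 ≈ 24.76

24.76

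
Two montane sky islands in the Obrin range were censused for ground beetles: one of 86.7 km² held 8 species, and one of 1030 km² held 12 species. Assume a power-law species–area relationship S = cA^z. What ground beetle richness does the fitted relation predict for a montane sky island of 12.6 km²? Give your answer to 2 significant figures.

z = ln(12/8) / ln(1030/86.7) = 0.4055 / 2.4749 = 0.1638
c = 8 / 86.7^0.1638 = 8 / 2.077 = 3.851
S₃ = 3.851 × 12.6^0.1638 = 3.851 × 1.515 ≈ 5.833

5.8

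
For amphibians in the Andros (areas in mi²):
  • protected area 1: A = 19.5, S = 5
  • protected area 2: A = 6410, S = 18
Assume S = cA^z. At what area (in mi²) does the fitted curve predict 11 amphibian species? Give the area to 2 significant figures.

690 mi²

z = ln(18/5) / ln(6410/19.5) = 1.2809 / 5.7952 = 0.2210
c = 5 / 19.5^0.2210 = 5 / 1.928 = 2.593
A = (11/2.593)^(1/0.2210) ⇒ ln A = ln(4.242)/0.2210 = 6.5376
A = e^6.5376 ≈ 690.6 mi²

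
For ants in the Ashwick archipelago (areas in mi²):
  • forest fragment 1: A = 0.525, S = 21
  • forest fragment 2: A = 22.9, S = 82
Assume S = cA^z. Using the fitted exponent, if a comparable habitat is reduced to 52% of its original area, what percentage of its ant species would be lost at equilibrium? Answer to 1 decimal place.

z = ln(82/21) / ln(22.9/0.525) = 1.3622 / 3.7755 = 0.3608
S_new/S_old = (A_new/A_old)^z = 0.52^0.3608 = exp(0.3608 × -0.6539) = 0.7898
Fraction lost = 1 − 0.7898 = 0.2102

21.0%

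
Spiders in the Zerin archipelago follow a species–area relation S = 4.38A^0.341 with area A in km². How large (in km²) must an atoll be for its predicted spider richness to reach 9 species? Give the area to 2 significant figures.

9 = 4.38 × A^0.341  ⇒  A^0.341 = 9/4.38 = 2.055
ln A = ln(2.055) / 0.341 = 0.7202 / 0.341 = 2.1120
A = e^2.1120 ≈ 8.264 km²

8.3 km²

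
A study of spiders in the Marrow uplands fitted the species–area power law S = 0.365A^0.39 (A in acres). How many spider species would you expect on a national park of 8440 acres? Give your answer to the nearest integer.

S = 0.365 × 8440^0.39
ln S = ln 0.365 + 0.39 × ln 8440 = -1.0079 + 0.39 × 9.0407 = 2.5180
S = e^2.5180 ≈ 12.4

12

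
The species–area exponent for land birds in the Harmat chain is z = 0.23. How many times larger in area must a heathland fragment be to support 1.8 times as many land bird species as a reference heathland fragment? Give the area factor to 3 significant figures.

(A₂/A₁)^0.23 = 1.8, so A₂/A₁ = 1.8^(1/0.23) = 1.8^4.348
ln(A₂/A₁) = ln 1.8 / 0.23 = 0.5878 / 0.23 = 2.5556
A₂/A₁ = e^2.5556 ≈ 12.88

12.9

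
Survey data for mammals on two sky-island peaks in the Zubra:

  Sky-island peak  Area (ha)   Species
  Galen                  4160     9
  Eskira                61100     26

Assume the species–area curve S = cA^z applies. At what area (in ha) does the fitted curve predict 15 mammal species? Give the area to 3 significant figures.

z = ln(26/9) / ln(61100/4160) = 1.0609 / 2.6870 = 0.3948
c = 9 / 4160^0.3948 = 9 / 26.85 = 0.3352
A = (15/0.3352)^(1/0.3948) ⇒ ln A = ln(44.74)/0.3948 = 9.6271
A = e^9.6271 ≈ 15170 ha

15200 ha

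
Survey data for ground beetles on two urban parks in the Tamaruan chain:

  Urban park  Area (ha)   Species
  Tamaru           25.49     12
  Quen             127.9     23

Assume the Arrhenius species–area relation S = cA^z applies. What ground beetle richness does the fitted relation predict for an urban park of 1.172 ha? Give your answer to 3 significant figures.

3.47

z = ln(23/12) / ln(127.9/25.49) = 0.6506 / 1.6130 = 0.4033
c = 12 / 25.49^0.4033 = 12 / 3.692 = 3.25
S₃ = 3.25 × 1.172^0.4033 = 3.25 × 1.066 ≈ 3.465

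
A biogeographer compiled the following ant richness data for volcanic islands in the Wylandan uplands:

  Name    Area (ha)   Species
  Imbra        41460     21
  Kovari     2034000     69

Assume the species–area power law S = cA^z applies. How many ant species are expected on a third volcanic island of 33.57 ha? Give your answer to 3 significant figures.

z = ln(69/21) / ln(2034000/41460) = 1.1896 / 3.8930 = 0.3056
c = 21 / 41460^0.3056 = 21 / 25.76 = 0.8151
S₃ = 0.8151 × 33.57^0.3056 = 0.8151 × 2.926 ≈ 2.385

2.39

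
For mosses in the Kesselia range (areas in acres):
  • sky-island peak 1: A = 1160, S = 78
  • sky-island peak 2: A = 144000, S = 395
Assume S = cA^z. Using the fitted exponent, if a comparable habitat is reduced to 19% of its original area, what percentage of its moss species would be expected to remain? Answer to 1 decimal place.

z = ln(395/78) / ln(144000/1160) = 1.6222 / 4.8214 = 0.3365
S_new/S_old = (A_new/A_old)^z = 0.19^0.3365 = exp(0.3365 × -1.6607) = 0.5719

57.2%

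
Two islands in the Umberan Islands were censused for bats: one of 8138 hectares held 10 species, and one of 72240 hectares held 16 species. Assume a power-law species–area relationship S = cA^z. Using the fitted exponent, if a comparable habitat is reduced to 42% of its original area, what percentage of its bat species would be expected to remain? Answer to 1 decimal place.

z = ln(16/10) / ln(72240/8138) = 0.4700 / 2.1834 = 0.2153
S_new/S_old = (A_new/A_old)^z = 0.42^0.2153 = exp(0.2153 × -0.8675) = 0.8297

83.0%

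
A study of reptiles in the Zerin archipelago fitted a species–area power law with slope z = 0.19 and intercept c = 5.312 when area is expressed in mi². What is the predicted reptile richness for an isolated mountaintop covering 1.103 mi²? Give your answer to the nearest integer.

5 species

S = 5.312 × 1.103^0.19
ln S = ln 5.312 + 0.19 × ln 1.103 = 1.6700 + 0.19 × 0.0980 = 1.6886
S = e^1.6886 ≈ 5.412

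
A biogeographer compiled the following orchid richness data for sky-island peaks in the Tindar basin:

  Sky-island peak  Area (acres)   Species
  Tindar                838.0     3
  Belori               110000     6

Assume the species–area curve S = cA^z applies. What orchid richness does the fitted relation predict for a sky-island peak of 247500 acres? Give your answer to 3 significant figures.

6.73

z = ln(6/3) / ln(110000/838) = 0.6931 / 4.8772 = 0.1421
c = 3 / 838^0.1421 = 3 / 2.603 = 1.153
S₃ = 1.153 × 247500^0.1421 = 1.153 × 5.842 ≈ 6.733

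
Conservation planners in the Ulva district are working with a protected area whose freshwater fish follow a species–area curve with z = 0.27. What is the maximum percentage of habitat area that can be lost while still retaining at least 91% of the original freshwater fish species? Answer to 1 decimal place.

Need (A_new/A_old)^0.27 = 0.91, so A_new/A_old = 0.91^(1/0.27) = 0.91^3.704
ln(A_new/A_old) = ln 0.91 / 0.27 = -0.0943 / 0.27 = -0.3493
A_new/A_old = e^-0.3493 ≈ 0.7052
Fraction that can be lost = 1 − 0.7052 = 0.2948

29.5%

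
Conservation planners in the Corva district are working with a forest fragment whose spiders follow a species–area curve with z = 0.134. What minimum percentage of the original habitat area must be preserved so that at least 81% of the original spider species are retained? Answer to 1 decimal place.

20.8%

Need (A_new/A_old)^0.134 = 0.81, so A_new/A_old = 0.81^(1/0.134) = 0.81^7.463
ln(A_new/A_old) = ln 0.81 / 0.134 = -0.2107 / 0.134 = -1.5725
A_new/A_old = e^-1.5725 ≈ 0.2075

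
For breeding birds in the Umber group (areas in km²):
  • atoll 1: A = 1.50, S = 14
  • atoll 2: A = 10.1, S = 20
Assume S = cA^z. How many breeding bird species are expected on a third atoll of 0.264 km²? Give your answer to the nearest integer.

z = ln(20/14) / ln(10.1/1.5) = 0.3567 / 1.9071 = 0.1870
c = 14 / 1.5^0.1870 = 14 / 1.079 = 12.98
S₃ = 12.98 × 0.264^0.1870 = 12.98 × 0.7795 ≈ 10.12

10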